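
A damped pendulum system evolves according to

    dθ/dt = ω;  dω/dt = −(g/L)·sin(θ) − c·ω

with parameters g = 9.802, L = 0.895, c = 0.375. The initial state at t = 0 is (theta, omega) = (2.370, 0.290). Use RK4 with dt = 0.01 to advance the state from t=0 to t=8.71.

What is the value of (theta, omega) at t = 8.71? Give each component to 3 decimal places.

(theta, omega) = (0.286, -0.980)

t=0.000: state=(2.370, 0.290)
step 1 (dt=0.01): k1=(0.290, -7.745), k2=(0.251, -7.719), k3=(0.251, -7.721), k4=(0.213, -7.697); state += dt/6·(k1+2k2+2k3+k4)
t=0.010: state=(2.373, 0.213)
t=0.020: state=(2.374, 0.136)
t=0.030: state=(2.375, 0.060)
continuing one RK4 step at a time; state shown every 50 steps (Δt=0.5):
t=0.500: state=(1.518, -3.912)
t=1.000: state=(-0.976, -4.126)
t=1.500: state=(-1.616, 1.466)
t=2.000: state=(0.150, 4.445)
t=2.500: state=(1.348, -0.190)
t=3.000: state=(0.146, -3.774)
t=3.500: state=(-1.084, -0.320)
t=4.000: state=(-0.205, 3.120)
t=4.500: state=(0.882, 0.404)
t=5.000: state=(0.172, -2.599)
t=5.500: state=(-0.729, -0.294)
t=6.000: state=(-0.109, 2.177)
t=6.500: state=(0.608, 0.118)
t=7.000: state=(0.042, -1.819)
t=7.500: state=(-0.506, 0.059)
t=8.000: state=(0.016, 1.504)
t=8.500: state=(0.417, -0.209)
t=8.710: state=(0.286, -0.980)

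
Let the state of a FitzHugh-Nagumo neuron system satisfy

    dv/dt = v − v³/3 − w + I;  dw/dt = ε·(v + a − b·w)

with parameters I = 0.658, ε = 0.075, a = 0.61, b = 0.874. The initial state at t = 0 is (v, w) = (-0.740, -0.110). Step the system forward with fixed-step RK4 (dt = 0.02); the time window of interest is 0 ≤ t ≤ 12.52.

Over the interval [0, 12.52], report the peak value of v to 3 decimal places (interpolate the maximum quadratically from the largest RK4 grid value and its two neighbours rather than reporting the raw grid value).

t=0.000: state=(-0.740, -0.110)
step 1 (dt=0.02): k1=(0.163, -0.003), k2=(0.164, -0.002), k3=(0.164, -0.002), k4=(0.165, -0.002); state += dt/6·(k1+2k2+2k3+k4)
t=0.020: state=(-0.737, -0.110)
t=0.040: state=(-0.733, -0.110)
t=0.060: state=(-0.730, -0.110)
continuing one RK4 step at a time; state shown every 25 steps (Δt=0.5):
t=0.500: state=(-0.647, -0.110)
t=1.000: state=(-0.525, -0.105)
t=1.500: state=(-0.352, -0.096)
t=2.000: state=(-0.092, -0.079)
t=2.500: state=(0.318, -0.050)
t=3.000: state=(0.917, -0.004)
t=3.500: state=(1.517, 0.065)
t=4.000: state=(1.822, 0.148)
t=4.500: state=(1.898, 0.234)
t=5.000: state=(1.895, 0.319)
t=5.500: state=(1.871, 0.401)
t=6.000: state=(1.842, 0.479)
t=6.500: state=(1.810, 0.554)
t=7.000: state=(1.779, 0.625)
t=7.500: state=(1.747, 0.692)
t=8.000: state=(1.715, 0.756)
t=8.500: state=(1.683, 0.817)
t=9.000: state=(1.651, 0.874)
t=9.500: state=(1.618, 0.929)
t=10.000: state=(1.585, 0.981)
t=10.500: state=(1.552, 1.029)
t=11.000: state=(1.519, 1.075)
t=11.500: state=(1.486, 1.119)
t=12.000: state=(1.451, 1.159)
t=12.500: state=(1.417, 1.197)
t=12.520: state=(1.415, 1.199)
largest grid value and its neighbours: v(4.660)=1.90179, v(4.680)=1.90185, v(4.700)=1.90184
parabola through these three points peaks at t≈4.688 with v≈1.90186

max v = 1.902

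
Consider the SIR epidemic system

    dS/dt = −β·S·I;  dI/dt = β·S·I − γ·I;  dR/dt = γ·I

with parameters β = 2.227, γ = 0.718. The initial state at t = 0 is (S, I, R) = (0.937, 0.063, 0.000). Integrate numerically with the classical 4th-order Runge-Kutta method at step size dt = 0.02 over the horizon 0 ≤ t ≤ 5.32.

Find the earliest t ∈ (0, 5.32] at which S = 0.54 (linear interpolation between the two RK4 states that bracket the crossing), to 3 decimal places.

t=0.000: state=(0.937, 0.063, 0.000)
step 1 (dt=0.02): k1=(-0.131, 0.086, 0.045), k2=(-0.133, 0.087, 0.046), k3=(-0.133, 0.087, 0.046), k4=(-0.135, 0.088, 0.046); state += dt/6·(k1+2k2+2k3+k4)
t=0.020: state=(0.934, 0.065, 0.001)
t=0.040: state=(0.932, 0.067, 0.002)
t=0.060: state=(0.929, 0.068, 0.003)
continuing one RK4 step at a time; state shown every 10 steps (Δt=0.2):
t=0.200: state=(0.907, 0.082, 0.010)
t=0.400: state=(0.870, 0.106, 0.024)
t=0.600: state=(0.825, 0.134, 0.041)
t=0.800: state=(0.772, 0.166, 0.062)
t=1.000: state=(0.712, 0.200, 0.089)
t=1.200: state=(0.646, 0.234, 0.120)
t=1.400: state=(0.578, 0.266, 0.156)
t=1.500: state=(0.544, 0.281, 0.175)
next step: t=1.520: state=(0.537, 0.284, 0.180) — S has crossed 0.54
linear interpolation between t=1.500 (0.54373) and t=1.520 (0.53693) → t≈1.511

t = 1.511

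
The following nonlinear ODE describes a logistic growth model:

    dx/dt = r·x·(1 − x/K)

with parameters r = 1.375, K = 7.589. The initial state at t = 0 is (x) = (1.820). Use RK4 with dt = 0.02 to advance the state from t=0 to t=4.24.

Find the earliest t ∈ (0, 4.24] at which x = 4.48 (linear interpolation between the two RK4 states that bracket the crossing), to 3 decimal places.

t = 1.105

t=0.000: state=(1.820)
step 1 (dt=0.02): k1=(1.902), k2=(1.916), k3=(1.916), k4=(1.929); state += dt/6·(k1+2k2+2k3+k4)
t=0.020: state=(1.858)
t=0.040: state=(1.897)
t=0.060: state=(1.937)
continuing one RK4 step at a time; state shown every 10 steps (Δt=0.2):
t=0.200: state=(2.227)
t=0.400: state=(2.683)
t=0.600: state=(3.176)
t=0.800: state=(3.693)
t=1.000: state=(4.213)
t=1.100: state=(4.468)
next step: t=1.120: state=(4.518) — x has crossed 4.48
linear interpolation between t=1.100 (4.46809) and t=1.120 (4.51850) → t≈1.105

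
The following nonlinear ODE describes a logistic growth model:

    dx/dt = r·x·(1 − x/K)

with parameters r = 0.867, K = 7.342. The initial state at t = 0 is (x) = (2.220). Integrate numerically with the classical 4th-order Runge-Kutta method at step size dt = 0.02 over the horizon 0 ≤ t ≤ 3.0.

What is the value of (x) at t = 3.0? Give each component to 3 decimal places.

(x) = (6.269)

t=0.000: state=(2.220)
step 1 (dt=0.02): k1=(1.343), k2=(1.347), k3=(1.347), k4=(1.352); state += dt/6·(k1+2k2+2k3+k4)
t=0.020: state=(2.247)
t=0.040: state=(2.274)
t=0.060: state=(2.301)
continuing one RK4 step at a time; state shown every 5 steps (Δt=0.1):
t=0.100: state=(2.357)
t=0.200: state=(2.497)
t=0.300: state=(2.642)
t=0.400: state=(2.790)
t=0.500: state=(2.942)
t=0.600: state=(3.096)
t=0.700: state=(3.252)
t=0.800: state=(3.410)
t=0.900: state=(3.569)
t=1.000: state=(3.728)
t=1.100: state=(3.887)
t=1.200: state=(4.045)
t=1.300: state=(4.202)
t=1.400: state=(4.356)
t=1.500: state=(4.509)
t=1.600: state=(4.658)
t=1.700: state=(4.804)
t=1.800: state=(4.946)
t=1.900: state=(5.083)
t=2.000: state=(5.217)
t=2.100: state=(5.345)
t=2.200: state=(5.469)
t=2.300: state=(5.587)
t=2.400: state=(5.700)
t=2.500: state=(5.808)
t=2.600: state=(5.911)
t=2.700: state=(6.008)
t=2.800: state=(6.100)
t=2.900: state=(6.187)
t=3.000: state=(6.269)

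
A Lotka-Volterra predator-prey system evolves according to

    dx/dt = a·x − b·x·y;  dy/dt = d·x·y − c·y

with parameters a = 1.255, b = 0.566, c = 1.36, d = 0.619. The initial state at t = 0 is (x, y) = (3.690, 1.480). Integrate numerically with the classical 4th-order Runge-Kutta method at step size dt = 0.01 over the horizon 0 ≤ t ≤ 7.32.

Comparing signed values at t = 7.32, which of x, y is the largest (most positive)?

t=0.000: state=(3.690, 1.480)
step 1 (dt=0.01): k1=(1.540, 1.368), k2=(1.529, 1.381), k3=(1.529, 1.381), k4=(1.517, 1.395); state += dt/6·(k1+2k2+2k3+k4)
t=0.010: state=(3.705, 1.494)
t=0.020: state=(3.720, 1.508)
t=0.030: state=(3.735, 1.522)
continuing one RK4 step at a time; state shown every 25 steps (Δt=0.25):
t=0.250: state=(3.981, 1.912)
t=0.500: state=(3.986, 2.533)
t=0.750: state=(3.621, 3.263)
t=1.000: state=(2.981, 3.879)
t=1.250: state=(2.300, 4.151)
t=1.500: state=(1.757, 4.035)
t=1.750: state=(1.392, 3.656)
t=2.000: state=(1.175, 3.169)
t=2.250: state=(1.064, 2.680)
t=2.500: state=(1.029, 2.240)
t=2.750: state=(1.053, 1.872)
t=3.000: state=(1.130, 1.577)
t=3.250: state=(1.258, 1.349)
t=3.500: state=(1.441, 1.182)
t=3.750: state=(1.682, 1.071)
t=4.000: state=(1.988, 1.012)
t=4.250: state=(2.360, 1.007)
t=4.500: state=(2.792, 1.067)
t=4.750: state=(3.255, 1.213)
t=5.000: state=(3.689, 1.479)
t=5.250: state=(3.981, 1.910)
t=5.500: state=(3.987, 2.530)
t=5.750: state=(3.623, 3.260)
t=6.000: state=(2.984, 3.878)
t=6.250: state=(2.303, 4.151)
t=6.500: state=(1.759, 4.036)
t=6.750: state=(1.394, 3.658)
t=7.000: state=(1.176, 3.171)
t=7.250: state=(1.064, 2.681)
t=7.320: state=(1.047, 2.552)
compare at T: x=1.047, y=2.552

largest component: y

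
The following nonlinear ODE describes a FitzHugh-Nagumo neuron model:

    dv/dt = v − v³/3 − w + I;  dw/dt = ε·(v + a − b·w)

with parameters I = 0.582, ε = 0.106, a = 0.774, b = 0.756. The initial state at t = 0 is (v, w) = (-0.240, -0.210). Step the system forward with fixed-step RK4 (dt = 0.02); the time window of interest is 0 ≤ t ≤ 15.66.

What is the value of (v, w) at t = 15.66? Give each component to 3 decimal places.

t=0.000: state=(-0.240, -0.210)
step 1 (dt=0.02): k1=(0.557, 0.073), k2=(0.561, 0.074), k3=(0.561, 0.074), k4=(0.566, 0.075); state += dt/6·(k1+2k2+2k3+k4)
t=0.020: state=(-0.229, -0.209)
t=0.040: state=(-0.217, -0.207)
t=0.060: state=(-0.206, -0.205)
continuing one RK4 step at a time; state shown every 50 steps (Δt=1):
t=1.000: state=(0.630, -0.100)
t=2.000: state=(1.699, 0.112)
t=3.000: state=(1.849, 0.368)
t=4.000: state=(1.769, 0.603)
t=5.000: state=(1.667, 0.810)
t=6.000: state=(1.558, 0.991)
t=7.000: state=(1.442, 1.146)
t=8.000: state=(1.313, 1.277)
t=9.000: state=(1.164, 1.384)
t=10.000: state=(0.977, 1.466)
t=11.000: state=(0.705, 1.518)
t=12.000: state=(0.194, 1.529)
t=13.000: state=(-1.001, 1.456)
t=14.000: state=(-1.923, 1.260)
t=15.000: state=(-1.949, 1.043)
t=15.660: state=(-1.905, 0.910)

(v, w) = (-1.905, 0.910)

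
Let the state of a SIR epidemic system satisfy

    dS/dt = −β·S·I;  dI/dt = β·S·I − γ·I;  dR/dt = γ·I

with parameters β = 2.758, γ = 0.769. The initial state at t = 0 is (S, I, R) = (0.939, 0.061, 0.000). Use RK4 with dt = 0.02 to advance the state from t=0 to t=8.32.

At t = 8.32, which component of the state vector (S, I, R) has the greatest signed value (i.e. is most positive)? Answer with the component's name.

t=0.000: state=(0.939, 0.061, 0.000)
step 1 (dt=0.02): k1=(-0.158, 0.111, 0.047), k2=(-0.161, 0.113, 0.048), k3=(-0.161, 0.113, 0.048), k4=(-0.163, 0.115, 0.049); state += dt/6·(k1+2k2+2k3+k4)
t=0.020: state=(0.936, 0.063, 0.001)
t=0.040: state=(0.932, 0.066, 0.002)
t=0.060: state=(0.929, 0.068, 0.003)
continuing one RK4 step at a time; state shown every 25 steps (Δt=0.5):
t=0.500: state=(0.822, 0.141, 0.037)
t=1.000: state=(0.624, 0.262, 0.114)
t=1.500: state=(0.403, 0.361, 0.236)
t=2.000: state=(0.239, 0.380, 0.381)
t=2.500: state=(0.146, 0.335, 0.520)
t=3.000: state=(0.096, 0.268, 0.636)
t=3.500: state=(0.069, 0.204, 0.726)
t=4.000: state=(0.054, 0.151, 0.794)
t=4.500: state=(0.045, 0.110, 0.844)
t=5.000: state=(0.040, 0.080, 0.880)
t=5.500: state=(0.036, 0.057, 0.907)
t=6.000: state=(0.034, 0.041, 0.925)
t=6.500: state=(0.032, 0.029, 0.938)
t=7.000: state=(0.031, 0.021, 0.948)
t=7.500: state=(0.031, 0.015, 0.955)
t=8.000: state=(0.030, 0.010, 0.959)
t=8.320: state=(0.030, 0.008, 0.962)
compare at T: S=0.030, I=0.008, R=0.962

largest component: R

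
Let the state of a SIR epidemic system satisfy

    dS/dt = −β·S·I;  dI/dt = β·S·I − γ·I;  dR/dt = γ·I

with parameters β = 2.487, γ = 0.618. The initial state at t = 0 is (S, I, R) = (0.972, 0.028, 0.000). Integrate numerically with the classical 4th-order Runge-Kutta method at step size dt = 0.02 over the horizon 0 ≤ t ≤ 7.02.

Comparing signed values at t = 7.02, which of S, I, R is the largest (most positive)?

largest component: R

t=0.000: state=(0.972, 0.028, 0.000)
step 1 (dt=0.02): k1=(-0.068, 0.050, 0.017), k2=(-0.069, 0.051, 0.018), k3=(-0.069, 0.051, 0.018), k4=(-0.070, 0.052, 0.018); state += dt/6·(k1+2k2+2k3+k4)
t=0.020: state=(0.971, 0.029, 0.000)
t=0.040: state=(0.969, 0.030, 0.001)
t=0.060: state=(0.968, 0.031, 0.001)
continuing one RK4 step at a time; state shown every 25 steps (Δt=0.5):
t=0.500: state=(0.919, 0.067, 0.014)
t=1.000: state=(0.810, 0.145, 0.045)
t=1.500: state=(0.630, 0.262, 0.108)
t=2.000: state=(0.423, 0.370, 0.207)
t=2.500: state=(0.258, 0.412, 0.329)
t=3.000: state=(0.156, 0.389, 0.455)
t=3.500: state=(0.099, 0.334, 0.567)
t=4.000: state=(0.068, 0.272, 0.660)
t=4.500: state=(0.050, 0.214, 0.735)
t=5.000: state=(0.040, 0.166, 0.794)
t=5.500: state=(0.033, 0.128, 0.839)
t=6.000: state=(0.029, 0.098, 0.874)
t=6.500: state=(0.026, 0.074, 0.900)
t=7.000: state=(0.024, 0.056, 0.920)
t=7.020: state=(0.024, 0.055, 0.921)
compare at T: S=0.024, I=0.055, R=0.921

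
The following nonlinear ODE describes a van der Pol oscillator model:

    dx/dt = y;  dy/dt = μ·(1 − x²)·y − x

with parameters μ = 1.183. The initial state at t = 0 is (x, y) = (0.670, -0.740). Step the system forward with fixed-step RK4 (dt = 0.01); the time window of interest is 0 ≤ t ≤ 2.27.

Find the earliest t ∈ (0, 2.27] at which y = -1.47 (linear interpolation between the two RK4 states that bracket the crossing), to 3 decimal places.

t = 0.497

t=0.000: state=(0.670, -0.740)
step 1 (dt=0.01): k1=(-0.740, -1.152), k2=(-0.746, -1.157), k3=(-0.746, -1.157), k4=(-0.752, -1.161); state += dt/6·(k1+2k2+2k3+k4)
t=0.010: state=(0.663, -0.752)
t=0.020: state=(0.655, -0.763)
t=0.030: state=(0.647, -0.775)
continuing one RK4 step at a time; state shown every 10 steps (Δt=0.1):
t=0.100: state=(0.590, -0.860)
t=0.200: state=(0.498, -0.992)
t=0.300: state=(0.391, -1.137)
t=0.400: state=(0.270, -1.298)
t=0.490: state=(0.146, -1.457)
next step: t=0.500: state=(0.131, -1.475) — y has crossed -1.47
linear interpolation between t=0.490 (-1.45688) and t=0.500 (-1.47527) → t≈0.497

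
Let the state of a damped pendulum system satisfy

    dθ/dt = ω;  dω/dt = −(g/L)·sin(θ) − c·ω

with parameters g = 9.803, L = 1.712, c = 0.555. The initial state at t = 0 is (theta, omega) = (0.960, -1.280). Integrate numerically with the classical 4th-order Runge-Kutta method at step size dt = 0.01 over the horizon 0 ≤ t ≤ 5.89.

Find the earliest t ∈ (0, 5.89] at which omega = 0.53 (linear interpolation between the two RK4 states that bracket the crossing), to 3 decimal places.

t = 1.277

t=0.000: state=(0.960, -1.280)
step 1 (dt=0.01): k1=(-1.280, -3.980), k2=(-1.300, -3.948), k3=(-1.300, -3.948), k4=(-1.319, -3.915); state += dt/6·(k1+2k2+2k3+k4)
t=0.010: state=(0.947, -1.319)
t=0.020: state=(0.934, -1.358)
t=0.030: state=(0.920, -1.396)
continuing one RK4 step at a time; state shown every 20 steps (Δt=0.2):
t=0.200: state=(0.634, -1.923)
t=0.400: state=(0.218, -2.166)
t=0.600: state=(-0.200, -1.939)
t=0.800: state=(-0.533, -1.335)
t=1.000: state=(-0.722, -0.547)
t=1.200: state=(-0.751, 0.250)
t=1.270: state=(-0.724, 0.505)
next step: t=1.280: state=(-0.719, 0.540) — omega has crossed 0.53
linear interpolation between t=1.270 (0.50517) and t=1.280 (0.54011) → t≈1.277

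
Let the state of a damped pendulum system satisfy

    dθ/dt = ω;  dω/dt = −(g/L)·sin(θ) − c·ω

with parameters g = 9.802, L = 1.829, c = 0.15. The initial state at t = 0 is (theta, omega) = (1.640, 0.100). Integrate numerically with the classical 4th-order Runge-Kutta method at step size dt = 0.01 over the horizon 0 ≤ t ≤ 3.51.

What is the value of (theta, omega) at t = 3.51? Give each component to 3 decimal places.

t=0.000: state=(1.640, 0.100)
step 1 (dt=0.01): k1=(0.100, -5.361), k2=(0.073, -5.357), k3=(0.073, -5.357), k4=(0.046, -5.353); state += dt/6·(k1+2k2+2k3+k4)
t=0.010: state=(1.641, 0.046)
t=0.020: state=(1.641, -0.007)
t=0.030: state=(1.641, -0.060)
continuing one RK4 step at a time; state shown every 20 steps (Δt=0.2):
t=0.200: state=(1.554, -0.958)
t=0.400: state=(1.260, -1.970)
t=0.600: state=(0.777, -2.809)
t=0.800: state=(0.166, -3.203)
t=1.000: state=(-0.460, -2.950)
t=1.200: state=(-0.978, -2.164)
t=1.400: state=(-1.310, -1.135)
t=1.600: state=(-1.429, -0.064)
t=1.800: state=(-1.337, 0.978)
t=2.000: state=(-1.044, 1.932)
t=2.200: state=(-0.580, 2.642)
t=2.400: state=(-0.019, 2.874)
t=2.600: state=(0.529, 2.519)
t=2.800: state=(0.959, 1.724)
t=3.000: state=(1.206, 0.734)
t=3.200: state=(1.250, -0.288)
t=3.400: state=(1.094, -1.258)
t=3.510: state=(0.929, -1.734)

(theta, omega) = (0.929, -1.734)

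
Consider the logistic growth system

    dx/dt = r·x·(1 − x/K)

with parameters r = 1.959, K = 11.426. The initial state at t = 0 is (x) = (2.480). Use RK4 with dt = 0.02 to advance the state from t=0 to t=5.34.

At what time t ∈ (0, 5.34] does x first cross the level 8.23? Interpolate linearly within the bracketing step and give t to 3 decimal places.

t = 1.138

t=0.000: state=(2.480)
step 1 (dt=0.02): k1=(3.804), k2=(3.846), k3=(3.846), k4=(3.888); state += dt/6·(k1+2k2+2k3+k4)
t=0.020: state=(2.557)
t=0.040: state=(2.636)
t=0.060: state=(2.716)
continuing one RK4 step at a time; state shown every 10 steps (Δt=0.2):
t=0.200: state=(3.324)
t=0.400: state=(4.316)
t=0.600: state=(5.406)
t=0.800: state=(6.520)
t=1.000: state=(7.574)
t=1.120: state=(8.149)
next step: t=1.140: state=(8.240) — x has crossed 8.23
linear interpolation between t=1.120 (8.14939) and t=1.140 (8.24018) → t≈1.138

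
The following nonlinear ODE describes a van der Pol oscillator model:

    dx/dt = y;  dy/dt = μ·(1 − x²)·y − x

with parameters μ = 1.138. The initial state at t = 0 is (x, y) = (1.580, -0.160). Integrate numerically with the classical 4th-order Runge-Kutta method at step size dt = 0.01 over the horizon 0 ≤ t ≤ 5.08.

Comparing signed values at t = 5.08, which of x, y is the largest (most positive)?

t=0.000: state=(1.580, -0.160)
step 1 (dt=0.01): k1=(-0.160, -1.308), k2=(-0.167, -1.296), k3=(-0.166, -1.296), k4=(-0.173, -1.285); state += dt/6·(k1+2k2+2k3+k4)
t=0.010: state=(1.578, -0.173)
t=0.020: state=(1.577, -0.186)
t=0.030: state=(1.575, -0.198)
continuing one RK4 step at a time; state shown every 20 steps (Δt=0.2):
t=0.200: state=(1.525, -0.382)
t=0.400: state=(1.431, -0.552)
t=0.600: state=(1.305, -0.701)
t=0.800: state=(1.150, -0.857)
t=1.000: state=(0.960, -1.044)
t=1.200: state=(0.728, -1.288)
t=1.400: state=(0.439, -1.621)
t=1.600: state=(0.073, -2.058)
t=1.800: state=(-0.387, -2.530)
t=2.000: state=(-0.922, -2.733)
t=2.200: state=(-1.433, -2.258)
t=2.400: state=(-1.790, -1.280)
t=2.600: state=(-1.955, -0.430)
t=2.800: state=(-1.986, 0.067)
t=3.000: state=(-1.944, 0.324)
t=3.200: state=(-1.864, 0.466)
t=3.400: state=(-1.761, 0.561)
t=3.600: state=(-1.641, 0.642)
t=3.800: state=(-1.504, 0.727)
t=4.000: state=(-1.349, 0.830)
t=4.200: state=(-1.170, 0.962)
t=4.400: state=(-0.961, 1.143)
t=4.600: state=(-0.708, 1.396)
t=4.800: state=(-0.395, 1.753)
t=5.000: state=(0.001, 2.221)
t=5.080: state=(0.186, 2.422)
compare at T: x=0.186, y=2.422

largest component: y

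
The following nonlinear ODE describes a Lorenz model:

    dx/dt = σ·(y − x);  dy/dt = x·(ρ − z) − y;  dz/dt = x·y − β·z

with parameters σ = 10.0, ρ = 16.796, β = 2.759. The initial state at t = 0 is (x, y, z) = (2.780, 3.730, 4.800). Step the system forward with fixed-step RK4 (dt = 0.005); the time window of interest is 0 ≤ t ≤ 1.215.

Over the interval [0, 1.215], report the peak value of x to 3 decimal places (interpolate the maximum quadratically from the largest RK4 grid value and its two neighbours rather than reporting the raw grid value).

max x = 11.769

t=0.000: state=(2.780, 3.730, 4.800)
step 1 (dt=0.005): k1=(9.500, 29.619, -2.874), k2=(10.003, 29.850, -2.558), k3=(9.996, 29.862, -2.554), k4=(10.493, 30.105, -2.230); state += dt/6·(k1+2k2+2k3+k4)
t=0.005: state=(2.830, 3.879, 4.787)
t=0.010: state=(2.885, 4.031, 4.778)
t=0.015: state=(2.945, 4.186, 4.772)
continuing one RK4 step at a time; state shown every 10 steps (Δt=0.05):
t=0.050: state=(3.491, 5.363, 4.844)
t=0.100: state=(4.648, 7.405, 5.433)
t=0.150: state=(6.246, 9.862, 6.937)
t=0.200: state=(8.212, 12.360, 9.833)
t=0.250: state=(10.225, 13.893, 14.324)
t=0.300: state=(11.591, 13.093, 19.533)
t=0.350: state=(11.522, 9.686, 23.309)
t=0.400: state=(9.882, 5.442, 24.105)
t=0.450: state=(7.422, 2.349, 22.532)
t=0.500: state=(5.061, 0.846, 20.065)
t=0.550: state=(3.281, 0.385, 17.588)
t=0.600: state=(2.136, 0.402, 15.368)
t=0.650: state=(1.490, 0.587, 13.427)
t=0.700: state=(1.185, 0.828, 11.740)
t=0.750: state=(1.103, 1.107, 10.278)
t=0.800: state=(1.175, 1.448, 9.021)
t=0.850: state=(1.373, 1.892, 7.957)
t=0.900: state=(1.699, 2.492, 7.089)
t=0.950: state=(2.178, 3.316, 6.437)
t=1.000: state=(2.855, 4.445, 6.063)
t=1.050: state=(3.790, 5.961, 6.088)
t=1.100: state=(5.045, 7.905, 6.737)
t=1.150: state=(6.646, 10.163, 8.348)
t=1.200: state=(8.496, 12.261, 11.283)
t=1.215: state=(9.054, 12.724, 12.439)
largest grid value and its neighbours: x(0.320)=11.76573, x(0.325)=11.76808, x(0.330)=11.75328
parabola through these three points peaks at t≈0.323 with x≈11.76921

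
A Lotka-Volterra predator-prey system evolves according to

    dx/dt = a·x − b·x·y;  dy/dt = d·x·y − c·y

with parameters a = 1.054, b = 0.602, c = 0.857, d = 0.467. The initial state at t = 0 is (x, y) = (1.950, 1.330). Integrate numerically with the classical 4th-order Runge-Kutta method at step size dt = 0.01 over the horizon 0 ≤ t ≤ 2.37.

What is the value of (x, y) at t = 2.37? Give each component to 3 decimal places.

(x, y) = (2.132, 2.185)

t=0.000: state=(1.950, 1.330)
step 1 (dt=0.01): k1=(0.494, 0.071), k2=(0.494, 0.073), k3=(0.494, 0.073), k4=(0.494, 0.074); state += dt/6·(k1+2k2+2k3+k4)
t=0.010: state=(1.955, 1.331)
t=0.020: state=(1.960, 1.331)
t=0.030: state=(1.965, 1.332)
continuing one RK4 step at a time; state shown every 10 steps (Δt=0.1):
t=0.100: state=(2.000, 1.339)
t=0.200: state=(2.049, 1.351)
t=0.300: state=(2.098, 1.366)
t=0.400: state=(2.146, 1.384)
t=0.500: state=(2.193, 1.406)
t=0.600: state=(2.237, 1.431)
t=0.700: state=(2.279, 1.460)
t=0.800: state=(2.317, 1.492)
t=0.900: state=(2.351, 1.527)
t=1.000: state=(2.380, 1.565)
t=1.100: state=(2.404, 1.606)
t=1.200: state=(2.422, 1.650)
t=1.300: state=(2.433, 1.697)
t=1.400: state=(2.437, 1.745)
t=1.500: state=(2.435, 1.794)
t=1.600: state=(2.425, 1.845)
t=1.700: state=(2.407, 1.896)
t=1.800: state=(2.383, 1.946)
t=1.900: state=(2.351, 1.995)
t=2.000: state=(2.314, 2.042)
t=2.100: state=(2.270, 2.086)
t=2.200: state=(2.222, 2.127)
t=2.300: state=(2.170, 2.163)
t=2.370: state=(2.132, 2.185)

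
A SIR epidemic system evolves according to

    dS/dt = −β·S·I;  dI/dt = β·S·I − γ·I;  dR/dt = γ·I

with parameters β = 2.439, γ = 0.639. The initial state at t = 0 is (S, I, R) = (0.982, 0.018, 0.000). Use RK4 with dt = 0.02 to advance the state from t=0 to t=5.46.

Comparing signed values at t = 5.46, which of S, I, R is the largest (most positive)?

largest component: R

t=0.000: state=(0.982, 0.018, 0.000)
step 1 (dt=0.02): k1=(-0.043, 0.032, 0.012), k2=(-0.044, 0.032, 0.012), k3=(-0.044, 0.032, 0.012), k4=(-0.045, 0.033, 0.012); state += dt/6·(k1+2k2+2k3+k4)
t=0.020: state=(0.981, 0.019, 0.000)
t=0.040: state=(0.980, 0.019, 0.000)
t=0.060: state=(0.979, 0.020, 0.001)
continuing one RK4 step at a time; state shown every 10 steps (Δt=0.2):
t=0.200: state=(0.972, 0.026, 0.003)
t=0.400: state=(0.957, 0.036, 0.007)
t=0.600: state=(0.938, 0.050, 0.012)
t=0.800: state=(0.911, 0.069, 0.020)
t=1.000: state=(0.875, 0.094, 0.030)
t=1.200: state=(0.830, 0.126, 0.044)
t=1.400: state=(0.773, 0.164, 0.063)
t=1.600: state=(0.706, 0.207, 0.086)
t=1.800: state=(0.631, 0.253, 0.116)
t=2.000: state=(0.552, 0.297, 0.151)
t=2.200: state=(0.473, 0.336, 0.191)
t=2.400: state=(0.399, 0.365, 0.236)
t=2.600: state=(0.332, 0.384, 0.284)
t=2.800: state=(0.275, 0.392, 0.334)
t=3.000: state=(0.227, 0.389, 0.384)
t=3.200: state=(0.188, 0.379, 0.433)
t=3.400: state=(0.157, 0.363, 0.481)
t=3.600: state=(0.132, 0.342, 0.526)
t=3.800: state=(0.112, 0.320, 0.568)
t=4.000: state=(0.097, 0.296, 0.607)
t=4.200: state=(0.084, 0.272, 0.644)
t=4.400: state=(0.074, 0.249, 0.677)
t=4.600: state=(0.066, 0.227, 0.707)
t=4.800: state=(0.059, 0.206, 0.735)
t=5.000: state=(0.054, 0.186, 0.760)
t=5.200: state=(0.050, 0.168, 0.782)
t=5.400: state=(0.046, 0.151, 0.803)
t=5.460: state=(0.045, 0.147, 0.809)
compare at T: S=0.045, I=0.147, R=0.809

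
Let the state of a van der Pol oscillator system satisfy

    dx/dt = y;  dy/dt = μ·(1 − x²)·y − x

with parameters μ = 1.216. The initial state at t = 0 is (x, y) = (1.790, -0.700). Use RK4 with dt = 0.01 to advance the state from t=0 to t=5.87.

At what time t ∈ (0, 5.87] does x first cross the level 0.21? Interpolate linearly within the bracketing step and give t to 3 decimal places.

t=0.000: state=(1.790, -0.700)
step 1 (dt=0.01): k1=(-0.700, 0.086), k2=(-0.700, 0.078), k3=(-0.700, 0.078), k4=(-0.699, 0.070); state += dt/6·(k1+2k2+2k3+k4)
t=0.010: state=(1.783, -0.699)
t=0.020: state=(1.776, -0.699)
t=0.030: state=(1.769, -0.698)
continuing one RK4 step at a time; state shown every 20 steps (Δt=0.2):
t=0.200: state=(1.650, -0.710)
t=0.400: state=(1.503, -0.761)
t=0.600: state=(1.343, -0.845)
t=0.800: state=(1.163, -0.971)
t=1.000: state=(0.951, -1.152)
t=1.200: state=(0.696, -1.415)
t=1.400: state=(0.378, -1.796)
t=1.480: state=(0.226, -1.987)
next step: t=1.490: state=(0.206, -2.013) — x has crossed 0.21
linear interpolation between t=1.480 (0.22629) and t=1.490 (0.20629) → t≈1.488

t = 1.488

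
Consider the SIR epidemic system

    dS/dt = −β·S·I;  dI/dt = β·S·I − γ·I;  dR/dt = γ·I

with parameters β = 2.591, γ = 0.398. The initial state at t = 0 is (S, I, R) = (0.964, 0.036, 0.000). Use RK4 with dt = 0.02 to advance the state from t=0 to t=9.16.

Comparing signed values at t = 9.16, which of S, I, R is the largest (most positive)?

t=0.000: state=(0.964, 0.036, 0.000)
step 1 (dt=0.02): k1=(-0.090, 0.076, 0.014), k2=(-0.092, 0.077, 0.015), k3=(-0.092, 0.077, 0.015), k4=(-0.094, 0.079, 0.015); state += dt/6·(k1+2k2+2k3+k4)
t=0.020: state=(0.962, 0.038, 0.000)
t=0.040: state=(0.960, 0.039, 0.001)
t=0.060: state=(0.958, 0.041, 0.001)
continuing one RK4 step at a time; state shown every 25 steps (Δt=0.5):
t=0.500: state=(0.889, 0.099, 0.012)
t=1.000: state=(0.723, 0.232, 0.044)
t=1.500: state=(0.475, 0.416, 0.109)
t=2.000: state=(0.253, 0.542, 0.206)
t=2.500: state=(0.123, 0.561, 0.317)
t=3.000: state=(0.061, 0.515, 0.424)
t=3.500: state=(0.033, 0.447, 0.520)
t=4.000: state=(0.019, 0.379, 0.602)
t=4.500: state=(0.012, 0.316, 0.671)
t=5.000: state=(0.008, 0.263, 0.729)
t=5.500: state=(0.006, 0.217, 0.777)
t=6.000: state=(0.005, 0.179, 0.816)
t=6.500: state=(0.004, 0.148, 0.848)
t=7.000: state=(0.003, 0.122, 0.875)
t=7.500: state=(0.003, 0.100, 0.897)
t=8.000: state=(0.002, 0.082, 0.915)
t=8.500: state=(0.002, 0.068, 0.930)
t=9.000: state=(0.002, 0.056, 0.942)
t=9.160: state=(0.002, 0.052, 0.946)
compare at T: S=0.002, I=0.052, R=0.946

largest component: R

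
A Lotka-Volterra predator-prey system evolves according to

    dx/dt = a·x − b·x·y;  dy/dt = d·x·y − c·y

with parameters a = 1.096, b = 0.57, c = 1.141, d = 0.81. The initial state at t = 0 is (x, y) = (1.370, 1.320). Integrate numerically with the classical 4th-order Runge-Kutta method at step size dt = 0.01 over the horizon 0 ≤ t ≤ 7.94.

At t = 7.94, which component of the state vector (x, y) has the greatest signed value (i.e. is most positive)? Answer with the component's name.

largest component: y

t=0.000: state=(1.370, 1.320)
step 1 (dt=0.01): k1=(0.471, -0.041), k2=(0.472, -0.039), k3=(0.472, -0.039), k4=(0.473, -0.036); state += dt/6·(k1+2k2+2k3+k4)
t=0.010: state=(1.375, 1.320)
t=0.020: state=(1.379, 1.319)
t=0.030: state=(1.384, 1.319)
continuing one RK4 step at a time; state shown every 50 steps (Δt=0.5):
t=0.500: state=(1.621, 1.366)
t=1.000: state=(1.854, 1.565)
t=1.500: state=(1.957, 1.926)
t=2.000: state=(1.836, 2.366)
t=2.500: state=(1.542, 2.659)
t=3.000: state=(1.245, 2.636)
t=3.500: state=(1.052, 2.363)
t=4.000: state=(0.976, 2.006)
t=4.500: state=(0.999, 1.687)
t=5.000: state=(1.107, 1.457)
t=5.500: state=(1.290, 1.335)
t=6.000: state=(1.530, 1.334)
t=6.500: state=(1.780, 1.476)
t=7.000: state=(1.944, 1.782)
t=7.500: state=(1.905, 2.214)
t=7.940: state=(1.692, 2.554)
compare at T: x=1.692, y=2.554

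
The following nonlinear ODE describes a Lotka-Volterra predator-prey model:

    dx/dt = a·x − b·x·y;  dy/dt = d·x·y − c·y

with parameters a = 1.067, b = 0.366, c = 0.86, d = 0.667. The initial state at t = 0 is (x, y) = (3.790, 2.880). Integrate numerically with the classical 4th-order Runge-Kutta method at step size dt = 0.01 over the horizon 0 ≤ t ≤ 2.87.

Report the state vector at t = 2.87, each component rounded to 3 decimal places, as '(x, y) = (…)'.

t=0.000: state=(3.790, 2.880)
step 1 (dt=0.01): k1=(0.049, 4.804), k2=(0.016, 4.844), k3=(0.015, 4.844), k4=(-0.018, 4.885); state += dt/6·(k1+2k2+2k3+k4)
t=0.010: state=(3.790, 2.928)
t=0.020: state=(3.790, 2.978)
t=0.030: state=(3.788, 3.028)
continuing one RK4 step at a time; state shown every 10 steps (Δt=0.1):
t=0.100: state=(3.760, 3.401)
t=0.200: state=(3.654, 3.998)
t=0.300: state=(3.471, 4.654)
t=0.400: state=(3.216, 5.339)
t=0.500: state=(2.907, 6.011)
t=0.600: state=(2.566, 6.621)
t=0.700: state=(2.219, 7.126)
t=0.800: state=(1.889, 7.498)
t=0.900: state=(1.590, 7.725)
t=1.000: state=(1.330, 7.811)
t=1.100: state=(1.113, 7.774)
t=1.200: state=(0.933, 7.636)
t=1.300: state=(0.788, 7.419)
t=1.400: state=(0.672, 7.147)
t=1.500: state=(0.579, 6.836)
t=1.600: state=(0.504, 6.503)
t=1.700: state=(0.445, 6.158)
t=1.800: state=(0.398, 5.812)
t=1.900: state=(0.360, 5.469)
t=2.000: state=(0.330, 5.135)
t=2.100: state=(0.306, 4.813)
t=2.200: state=(0.287, 4.504)
t=2.300: state=(0.272, 4.211)
t=2.400: state=(0.261, 3.933)
t=2.500: state=(0.253, 3.671)
t=2.600: state=(0.247, 3.425)
t=2.700: state=(0.243, 3.195)
t=2.800: state=(0.242, 2.979)
t=2.870: state=(0.242, 2.837)

(x, y) = (0.242, 2.837)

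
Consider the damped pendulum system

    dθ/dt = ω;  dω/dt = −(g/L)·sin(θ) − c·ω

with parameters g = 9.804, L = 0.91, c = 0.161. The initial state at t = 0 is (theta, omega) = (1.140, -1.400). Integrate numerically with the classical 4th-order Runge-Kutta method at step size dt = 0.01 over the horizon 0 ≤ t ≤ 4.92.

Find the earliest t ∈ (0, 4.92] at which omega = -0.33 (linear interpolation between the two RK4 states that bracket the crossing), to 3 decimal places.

t=0.000: state=(1.140, -1.400)
step 1 (dt=0.01): k1=(-1.400, -9.564), k2=(-1.448, -9.524), k3=(-1.448, -9.523), k4=(-1.495, -9.482); state += dt/6·(k1+2k2+2k3+k4)
t=0.010: state=(1.126, -1.495)
t=0.020: state=(1.110, -1.590)
t=0.030: state=(1.094, -1.683)
continuing one RK4 step at a time; state shown every 20 steps (Δt=0.2):
t=0.200: state=(0.684, -3.051)
t=0.400: state=(-0.010, -3.658)
t=0.600: state=(-0.679, -2.807)
t=0.800: state=(-1.073, -1.059)
t=0.870: state=(-1.124, -0.378)
next step: t=0.880: state=(-1.127, -0.281) — omega has crossed -0.33
linear interpolation between t=0.870 (-0.37845) and t=0.880 (-0.28068) → t≈0.875

t = 0.875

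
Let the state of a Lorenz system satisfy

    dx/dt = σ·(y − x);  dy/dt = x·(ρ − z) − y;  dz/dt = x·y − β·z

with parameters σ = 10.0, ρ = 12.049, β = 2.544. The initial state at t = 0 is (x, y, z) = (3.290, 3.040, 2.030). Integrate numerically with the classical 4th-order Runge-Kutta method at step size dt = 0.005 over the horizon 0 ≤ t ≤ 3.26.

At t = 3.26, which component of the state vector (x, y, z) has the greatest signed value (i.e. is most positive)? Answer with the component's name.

t=0.000: state=(3.290, 3.040, 2.030)
step 1 (dt=0.005): k1=(-2.500, 29.923, 4.837), k2=(-1.689, 29.745, 5.033), k3=(-1.714, 29.764, 5.037), k4=(-0.926, 29.605, 5.236); state += dt/6·(k1+2k2+2k3+k4)
t=0.005: state=(3.281, 3.189, 2.055)
t=0.010: state=(3.281, 3.336, 2.082)
t=0.015: state=(3.287, 3.483, 2.112)
continuing one RK4 step at a time; state shown every 40 steps (Δt=0.2):
t=0.200: state=(6.574, 9.300, 6.095)
t=0.400: state=(8.978, 7.172, 16.837)
t=0.600: state=(3.377, 1.284, 13.460)
t=0.800: state=(1.537, 1.430, 8.481)
t=1.000: state=(2.140, 2.819, 5.675)
t=1.200: state=(4.452, 6.136, 5.749)
t=1.400: state=(7.923, 8.935, 11.808)
t=1.600: state=(6.200, 4.093, 14.979)
t=1.800: state=(3.120, 2.414, 10.941)
t=2.000: state=(3.003, 3.468, 7.861)
t=2.200: state=(4.765, 6.010, 7.631)
t=2.400: state=(7.082, 7.686, 11.610)
t=2.600: state=(6.067, 4.764, 13.784)
t=2.800: state=(3.938, 3.374, 11.128)
t=3.000: state=(3.860, 4.273, 8.877)
t=3.200: state=(5.289, 6.188, 9.147)
t=3.260: state=(5.818, 6.657, 9.848)
compare at T: x=5.818, y=6.657, z=9.848

largest component: z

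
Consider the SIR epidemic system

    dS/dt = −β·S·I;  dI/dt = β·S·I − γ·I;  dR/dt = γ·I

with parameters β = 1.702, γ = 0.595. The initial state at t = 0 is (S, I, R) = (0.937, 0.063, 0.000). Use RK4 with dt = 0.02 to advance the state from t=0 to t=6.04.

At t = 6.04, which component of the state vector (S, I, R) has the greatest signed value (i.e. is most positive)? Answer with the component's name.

largest component: R

t=0.000: state=(0.937, 0.063, 0.000)
step 1 (dt=0.02): k1=(-0.100, 0.063, 0.037), k2=(-0.101, 0.064, 0.038), k3=(-0.101, 0.064, 0.038), k4=(-0.102, 0.064, 0.038); state += dt/6·(k1+2k2+2k3+k4)
t=0.020: state=(0.935, 0.064, 0.001)
t=0.040: state=(0.933, 0.066, 0.002)
t=0.060: state=(0.931, 0.067, 0.002)
continuing one RK4 step at a time; state shown every 10 steps (Δt=0.2):
t=0.200: state=(0.915, 0.077, 0.008)
t=0.400: state=(0.889, 0.093, 0.018)
t=0.600: state=(0.859, 0.111, 0.030)
t=0.800: state=(0.824, 0.131, 0.045)
t=1.000: state=(0.786, 0.153, 0.062)
t=1.200: state=(0.743, 0.176, 0.081)
t=1.400: state=(0.697, 0.200, 0.104)
t=1.600: state=(0.648, 0.223, 0.129)
t=1.800: state=(0.599, 0.245, 0.156)
t=2.000: state=(0.549, 0.264, 0.187)
t=2.200: state=(0.501, 0.280, 0.219)
t=2.400: state=(0.454, 0.293, 0.253)
t=2.600: state=(0.410, 0.301, 0.289)
t=2.800: state=(0.370, 0.305, 0.325)
t=3.000: state=(0.333, 0.305, 0.361)
t=3.200: state=(0.301, 0.302, 0.397)
t=3.400: state=(0.272, 0.295, 0.433)
t=3.600: state=(0.246, 0.286, 0.468)
t=3.800: state=(0.224, 0.275, 0.501)
t=4.000: state=(0.204, 0.263, 0.533)
t=4.200: state=(0.187, 0.250, 0.564)
t=4.400: state=(0.172, 0.235, 0.592)
t=4.600: state=(0.159, 0.221, 0.620)
t=4.800: state=(0.148, 0.207, 0.645)
t=5.000: state=(0.138, 0.193, 0.669)
t=5.200: state=(0.130, 0.179, 0.691)
t=5.400: state=(0.122, 0.166, 0.712)
t=5.600: state=(0.116, 0.154, 0.731)
t=5.800: state=(0.110, 0.142, 0.748)
t=6.000: state=(0.105, 0.130, 0.764)
t=6.040: state=(0.104, 0.128, 0.767)
compare at T: S=0.104, I=0.128, R=0.767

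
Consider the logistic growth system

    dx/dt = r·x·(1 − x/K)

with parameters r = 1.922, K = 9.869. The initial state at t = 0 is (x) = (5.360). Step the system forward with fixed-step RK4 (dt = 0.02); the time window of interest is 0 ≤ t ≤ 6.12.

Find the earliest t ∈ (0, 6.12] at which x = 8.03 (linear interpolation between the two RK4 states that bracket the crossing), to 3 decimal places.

t = 0.677

t=0.000: state=(5.360)
step 1 (dt=0.02): k1=(4.707), k2=(4.699), k3=(4.699), k4=(4.690); state += dt/6·(k1+2k2+2k3+k4)
t=0.020: state=(5.454)
t=0.040: state=(5.548)
t=0.060: state=(5.641)
continuing one RK4 step at a time; state shown every 10 steps (Δt=0.2):
t=0.200: state=(6.275)
t=0.400: state=(7.100)
t=0.600: state=(7.798)
t=0.660: state=(7.981)
next step: t=0.680: state=(8.039) — x has crossed 8.03
linear interpolation between t=0.660 (7.98079) and t=0.680 (8.03879) → t≈0.677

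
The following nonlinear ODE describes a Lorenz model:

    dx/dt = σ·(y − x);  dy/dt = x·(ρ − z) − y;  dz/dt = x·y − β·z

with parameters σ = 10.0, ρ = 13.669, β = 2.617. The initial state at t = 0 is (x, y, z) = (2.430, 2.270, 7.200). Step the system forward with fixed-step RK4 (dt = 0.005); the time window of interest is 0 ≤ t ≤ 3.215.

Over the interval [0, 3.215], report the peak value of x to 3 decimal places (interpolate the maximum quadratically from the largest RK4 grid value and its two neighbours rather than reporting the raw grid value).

t=0.000: state=(2.430, 2.270, 7.200)
step 1 (dt=0.005): k1=(-1.600, 13.450, -13.326), k2=(-1.224, 13.471, -13.167), k3=(-1.233, 13.476, -13.165), k4=(-0.865, 13.502, -13.005); state += dt/6·(k1+2k2+2k3+k4)
t=0.005: state=(2.424, 2.337, 7.134)
t=0.010: state=(2.421, 2.405, 7.070)
t=0.015: state=(2.422, 2.473, 7.007)
continuing one RK4 step at a time; state shown every 40 steps (Δt=0.2):
t=0.200: state=(4.175, 5.888, 6.288)
t=0.400: state=(8.390, 10.057, 12.570)
t=0.600: state=(6.917, 4.333, 17.284)
t=0.800: state=(3.121, 2.304, 12.241)
t=1.000: state=(3.100, 3.740, 8.565)
t=1.200: state=(5.483, 7.157, 8.768)
t=1.400: state=(8.137, 8.325, 14.670)
t=1.600: state=(5.706, 3.951, 15.356)
t=1.800: state=(3.650, 3.421, 11.374)
t=2.000: state=(4.426, 5.344, 9.374)
t=2.200: state=(6.766, 7.864, 11.665)
t=2.400: state=(7.073, 6.159, 15.256)
t=2.600: state=(4.820, 3.976, 13.366)
t=2.800: state=(4.339, 4.655, 10.753)
t=3.000: state=(5.726, 6.651, 10.846)
t=3.200: state=(6.990, 7.028, 13.752)
t=3.215: state=(6.987, 6.905, 13.939)
largest grid value and its neighbours: x(0.465)=9.00630, x(0.470)=9.00803, x(0.475)=9.00257
parabola through these three points peaks at t≈0.469 with x≈9.00827

max x = 9.008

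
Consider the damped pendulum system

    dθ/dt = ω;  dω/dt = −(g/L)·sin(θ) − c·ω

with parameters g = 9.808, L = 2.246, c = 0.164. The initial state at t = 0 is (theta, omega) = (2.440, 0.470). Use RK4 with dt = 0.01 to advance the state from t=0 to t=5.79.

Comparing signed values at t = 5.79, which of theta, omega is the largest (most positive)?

t=0.000: state=(2.440, 0.470)
step 1 (dt=0.01): k1=(0.470, -2.896), k2=(0.456, -2.885), k3=(0.456, -2.886), k4=(0.441, -2.876); state += dt/6·(k1+2k2+2k3+k4)
t=0.010: state=(2.445, 0.441)
t=0.020: state=(2.449, 0.412)
t=0.030: state=(2.453, 0.384)
continuing one RK4 step at a time; state shown every 20 steps (Δt=0.2):
t=0.200: state=(2.478, -0.081)
t=0.400: state=(2.408, -0.625)
t=0.600: state=(2.224, -1.230)
t=0.800: state=(1.909, -1.938)
t=1.000: state=(1.444, -2.721)
t=1.200: state=(0.827, -3.403)
t=1.400: state=(0.110, -3.675)
t=1.600: state=(-0.602, -3.346)
t=1.800: state=(-1.198, -2.567)
t=2.000: state=(-1.619, -1.640)
t=2.200: state=(-1.857, -0.744)
t=2.400: state=(-1.921, 0.092)
t=2.600: state=(-1.821, 0.906)
t=2.800: state=(-1.558, 1.726)
t=3.000: state=(-1.134, 2.503)
t=3.200: state=(-0.571, 3.065)
t=3.400: state=(0.062, 3.179)
t=3.600: state=(0.665, 2.769)
t=3.800: state=(1.146, 2.003)
t=4.000: state=(1.458, 1.110)
t=4.200: state=(1.590, 0.216)
t=4.400: state=(1.546, -0.650)
t=4.600: state=(1.332, -1.481)
t=4.800: state=(0.960, -2.215)
t=5.000: state=(0.462, -2.703)
t=5.200: state=(-0.093, -2.771)
t=5.400: state=(-0.615, -2.381)
t=5.600: state=(-1.024, -1.673)
t=5.790: state=(-1.267, -0.875)
compare at T: theta=-1.267, omega=-0.875

largest component: omega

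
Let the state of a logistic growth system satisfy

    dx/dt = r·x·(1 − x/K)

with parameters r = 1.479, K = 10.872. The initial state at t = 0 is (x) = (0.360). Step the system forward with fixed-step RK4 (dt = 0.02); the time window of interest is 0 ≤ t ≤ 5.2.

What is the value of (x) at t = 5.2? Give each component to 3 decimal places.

t=0.000: state=(0.360)
step 1 (dt=0.02): k1=(0.515), k2=(0.522), k3=(0.522), k4=(0.529); state += dt/6·(k1+2k2+2k3+k4)
t=0.020: state=(0.370)
t=0.040: state=(0.381)
t=0.060: state=(0.392)
continuing one RK4 step at a time; state shown every 10 steps (Δt=0.2):
t=0.200: state=(0.478)
t=0.400: state=(0.634)
t=0.600: state=(0.835)
t=0.800: state=(1.093)
t=1.000: state=(1.420)
t=1.200: state=(1.827)
t=1.400: state=(2.322)
t=1.600: state=(2.907)
t=1.800: state=(3.579)
t=2.000: state=(4.321)
t=2.200: state=(5.109)
t=2.400: state=(5.912)
t=2.600: state=(6.694)
t=2.800: state=(7.424)
t=3.000: state=(8.080)
t=3.200: state=(8.649)
t=3.400: state=(9.127)
t=3.600: state=(9.518)
t=3.800: state=(9.832)
t=4.000: state=(10.079)
t=4.200: state=(10.271)
t=4.400: state=(10.418)
t=4.600: state=(10.531)
t=4.800: state=(10.616)
t=5.000: state=(10.680)
t=5.200: state=(10.729)

(x) = (10.729)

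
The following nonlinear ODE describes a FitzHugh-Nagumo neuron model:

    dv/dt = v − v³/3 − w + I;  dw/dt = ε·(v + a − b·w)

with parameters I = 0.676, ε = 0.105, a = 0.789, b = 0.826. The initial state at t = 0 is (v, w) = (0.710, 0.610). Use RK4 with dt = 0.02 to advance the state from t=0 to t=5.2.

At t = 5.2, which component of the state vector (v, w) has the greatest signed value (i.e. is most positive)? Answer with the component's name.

largest component: w

t=0.000: state=(0.710, 0.610)
step 1 (dt=0.02): k1=(0.657, 0.104), k2=(0.659, 0.105), k3=(0.659, 0.105), k4=(0.661, 0.106); state += dt/6·(k1+2k2+2k3+k4)
t=0.020: state=(0.723, 0.612)
t=0.040: state=(0.736, 0.614)
t=0.060: state=(0.750, 0.616)
continuing one RK4 step at a time; state shown every 10 steps (Δt=0.2):
t=0.200: state=(0.845, 0.632)
t=0.400: state=(0.983, 0.657)
t=0.600: state=(1.117, 0.684)
t=0.800: state=(1.238, 0.713)
t=1.000: state=(1.342, 0.744)
t=1.200: state=(1.425, 0.776)
t=1.400: state=(1.487, 0.810)
t=1.600: state=(1.529, 0.844)
t=1.800: state=(1.556, 0.878)
t=2.000: state=(1.570, 0.912)
t=2.200: state=(1.574, 0.945)
t=2.400: state=(1.572, 0.978)
t=2.600: state=(1.565, 1.010)
t=2.800: state=(1.554, 1.042)
t=3.000: state=(1.540, 1.073)
t=3.200: state=(1.524, 1.103)
t=3.400: state=(1.507, 1.132)
t=3.600: state=(1.489, 1.160)
t=3.800: state=(1.469, 1.187)
t=4.000: state=(1.449, 1.213)
t=4.200: state=(1.428, 1.239)
t=4.400: state=(1.407, 1.264)
t=4.600: state=(1.385, 1.287)
t=4.800: state=(1.362, 1.310)
t=5.000: state=(1.339, 1.332)
t=5.200: state=(1.315, 1.353)
compare at T: v=1.315, w=1.353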